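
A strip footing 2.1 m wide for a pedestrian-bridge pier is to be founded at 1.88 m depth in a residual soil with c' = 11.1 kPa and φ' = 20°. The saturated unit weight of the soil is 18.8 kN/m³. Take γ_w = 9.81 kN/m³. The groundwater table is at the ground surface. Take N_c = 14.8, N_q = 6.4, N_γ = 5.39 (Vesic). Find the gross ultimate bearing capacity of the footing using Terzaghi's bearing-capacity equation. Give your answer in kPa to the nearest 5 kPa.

Water table at ground surface, so effective unit weight γ' = 18.8 − 9.81 = 8.99 kN/m³ is used throughout; overburden q = 8.99 × 1.88 = 16.901 kPa; the same γ' applies in the ½γBN_γ term.
Cohesion term c·N_c = 11.1 × 14.8 = 164.28 kPa; surcharge term q·N_q = 16.901 × 6.4 = 108.17 kPa; self-weight term 0.5·γ·B·N_γ = 0.5 × 8.99 × 2.1 × 5.39 = 50.879 kPa.
q_ult = 164.28 + 108.17 + 50.879 = 323.33 kPa.

q_ult ≈ 325 kPa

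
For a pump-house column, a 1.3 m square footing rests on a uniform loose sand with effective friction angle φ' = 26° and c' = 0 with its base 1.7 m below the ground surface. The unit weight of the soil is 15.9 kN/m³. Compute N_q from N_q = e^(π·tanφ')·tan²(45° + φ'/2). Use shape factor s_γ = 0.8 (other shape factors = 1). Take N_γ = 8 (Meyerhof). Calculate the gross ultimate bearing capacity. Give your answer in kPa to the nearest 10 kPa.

q_ult ≈ 390 kPa

tan26° = 0.4877, so N_q = e^(π×0.4877)·tan²(58°) = 4.629 × 2.561 = 11.85.
q = γ·D_f = 15.9 × 1.7 = 27.03 kPa.
q·N_q = 27.03 × 11.854 = 320.42 kPa
0.5·γ·B·N_γ·s_γ = 0.5 × 15.9 × 1.3 × 8 × 0.8 = 66.144 kPa
q_ult = 320.42 + 66.144 = 386.56 kPa.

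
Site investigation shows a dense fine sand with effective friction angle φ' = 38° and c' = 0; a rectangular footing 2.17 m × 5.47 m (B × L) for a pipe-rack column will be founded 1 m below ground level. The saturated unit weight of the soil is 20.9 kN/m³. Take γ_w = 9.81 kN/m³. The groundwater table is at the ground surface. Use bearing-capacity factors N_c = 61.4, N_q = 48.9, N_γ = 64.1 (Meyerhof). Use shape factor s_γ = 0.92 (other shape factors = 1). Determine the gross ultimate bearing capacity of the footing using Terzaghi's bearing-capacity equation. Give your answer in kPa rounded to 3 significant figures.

q_ult ≈ 1250 kPa

With the water table at the surface the whole profile is submerged: γ' = 20.9 − 9.81 = 11.09 kN/m³, so q = γ'·D_f = 11.09 kPa; the same γ' applies in the ½γBN_γ term.
q_ult = q·N_q + 0.5·γ·B·N_γ·s_γ
     = 11.09 × 48.9 + 0.5 × 11.09 × 2.17 × 64.1 × 0.92
     = 542.3 + 709.59 = 1251.9 kPa.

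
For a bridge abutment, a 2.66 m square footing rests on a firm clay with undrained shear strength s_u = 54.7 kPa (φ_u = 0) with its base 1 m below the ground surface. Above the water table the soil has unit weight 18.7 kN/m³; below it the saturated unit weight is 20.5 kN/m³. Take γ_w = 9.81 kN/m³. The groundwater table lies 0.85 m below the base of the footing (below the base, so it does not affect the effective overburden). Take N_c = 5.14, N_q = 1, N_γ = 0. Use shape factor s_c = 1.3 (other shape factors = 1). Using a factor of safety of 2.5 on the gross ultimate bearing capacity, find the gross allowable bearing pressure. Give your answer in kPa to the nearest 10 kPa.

q_all ≈ 150 kPa

q = γ·D_f = 18.7 × 1 = 18.7 kPa.
c·N_c·s_c = 54.7 × 5.14 × 1.3 = 365.51 kPa
q·N_q = 18.7 × 1 = 18.7 kPa
q_ult = 365.51 + 18.7 = 384.21 kPa.
q_all = 384.21 / 2.5 = 153.68 kPa.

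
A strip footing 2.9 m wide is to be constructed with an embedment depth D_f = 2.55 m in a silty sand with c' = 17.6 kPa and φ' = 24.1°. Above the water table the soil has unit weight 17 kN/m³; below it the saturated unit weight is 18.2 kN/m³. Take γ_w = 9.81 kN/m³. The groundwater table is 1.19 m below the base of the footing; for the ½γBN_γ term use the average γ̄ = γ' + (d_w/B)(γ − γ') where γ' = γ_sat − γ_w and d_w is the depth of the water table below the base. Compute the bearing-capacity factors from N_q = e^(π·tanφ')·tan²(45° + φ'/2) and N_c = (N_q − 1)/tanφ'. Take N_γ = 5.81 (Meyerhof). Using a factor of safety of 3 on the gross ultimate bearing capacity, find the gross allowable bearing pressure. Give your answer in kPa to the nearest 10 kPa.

N_q = e^(π·tan24.1°)·tan²(57.05°) = 9.7; N_c = (N_q − 1)/tanφ' = 19.46.
Effective surcharge at the founding depth q = γ·D_f = 17 × 2.55 = 43.35 kPa.
With d_w = 1.19 m < B, γ̄ = 8.39 + (1.19/2.9) × (17 − 8.39) = 11.923 kN/m³.
q_ult = c·N_c + q·N_q + 0.5·γ·B·N_γ
     = 17.6 × 19.458 + 43.35 × 9.7038 + 0.5 × 11.923 × 2.9 × 5.81
     = 342.45 + 420.66 + 100.45 = 863.56 kPa.
q_all = 863.56 / 3 = 287.85 kPa.

q_all ≈ 290 kPa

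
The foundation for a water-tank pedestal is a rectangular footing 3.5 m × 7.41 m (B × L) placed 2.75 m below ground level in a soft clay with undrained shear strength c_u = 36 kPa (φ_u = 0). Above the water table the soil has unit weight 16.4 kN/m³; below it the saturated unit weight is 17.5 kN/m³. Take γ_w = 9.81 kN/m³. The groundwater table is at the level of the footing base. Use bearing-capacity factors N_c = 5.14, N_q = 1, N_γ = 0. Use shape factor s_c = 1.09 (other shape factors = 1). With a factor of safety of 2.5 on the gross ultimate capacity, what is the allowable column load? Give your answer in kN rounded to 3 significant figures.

q = γ·D_f = 16.4 × 2.75 = 45.1 kPa.
c·N_c·s_c = 36 × 5.14 × 1.09 = 201.69 kPa
q·N_q = 45.1 × 1 = 45.1 kPa
q_ult = 201.69 + 45.1 = 246.79 kPa.
Gross allowable pressure q_all = 246.79 / 2.5 = 98.717 kPa.
Footing area = 25.935 m², so allowable column load = 98.717 × 25.935 = 2560.2 kN.

P_all ≈ 2560 kN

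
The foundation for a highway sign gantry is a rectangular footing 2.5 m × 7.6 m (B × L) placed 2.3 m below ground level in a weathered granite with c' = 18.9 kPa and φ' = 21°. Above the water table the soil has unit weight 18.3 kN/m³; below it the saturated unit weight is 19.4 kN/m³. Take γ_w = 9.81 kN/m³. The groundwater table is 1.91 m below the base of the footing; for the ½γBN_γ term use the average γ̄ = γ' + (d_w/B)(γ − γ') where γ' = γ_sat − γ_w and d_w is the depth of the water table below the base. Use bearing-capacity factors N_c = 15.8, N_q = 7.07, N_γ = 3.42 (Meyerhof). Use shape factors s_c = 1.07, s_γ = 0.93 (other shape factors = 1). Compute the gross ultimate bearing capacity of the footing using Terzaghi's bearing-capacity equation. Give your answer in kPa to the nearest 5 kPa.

q = γ·D_f = 18.3 × 2.3 = 42.09 kPa.
γ' = 9.59 kN/m³; averaging over the depth B below the base, γ̄ = γ' + (d_w/B)(γ − γ') = 16.244 kN/m³.
c·N_c·s_c = 18.9 × 15.8 × 1.07 = 319.52 kPa
q·N_q = 42.09 × 7.07 = 297.58 kPa
0.5·γ·B·N_γ·s_γ = 0.5 × 16.244 × 2.5 × 3.42 × 0.93 = 64.584 kPa
q_ult = 319.52 + 297.58 + 64.584 = 681.68 kPa.

q_ult ≈ 680 kPa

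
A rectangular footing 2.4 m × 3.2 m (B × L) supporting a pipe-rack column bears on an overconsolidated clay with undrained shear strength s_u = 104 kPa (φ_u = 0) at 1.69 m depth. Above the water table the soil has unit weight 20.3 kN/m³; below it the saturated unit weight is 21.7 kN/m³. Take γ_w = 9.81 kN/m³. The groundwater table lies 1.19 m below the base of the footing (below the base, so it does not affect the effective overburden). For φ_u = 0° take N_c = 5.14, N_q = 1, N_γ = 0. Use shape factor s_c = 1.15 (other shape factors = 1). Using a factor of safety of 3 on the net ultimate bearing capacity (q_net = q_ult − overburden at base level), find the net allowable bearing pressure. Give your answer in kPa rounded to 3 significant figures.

q = γ·D_f = 20.3 × 1.69 = 34.307 kPa.
c·N_c·s_c = 104 × 5.14 × 1.15 = 614.74 kPa
q·N_q = 34.307 × 1 = 34.307 kPa
q_ult = 614.74 + 34.307 = 649.05 kPa.
q_net = 649.05 − 34.307 = 614.74 kPa.
q_all(net) = 614.74 / 3 = 204.91 kPa.

q_all(net) ≈ 205 kPa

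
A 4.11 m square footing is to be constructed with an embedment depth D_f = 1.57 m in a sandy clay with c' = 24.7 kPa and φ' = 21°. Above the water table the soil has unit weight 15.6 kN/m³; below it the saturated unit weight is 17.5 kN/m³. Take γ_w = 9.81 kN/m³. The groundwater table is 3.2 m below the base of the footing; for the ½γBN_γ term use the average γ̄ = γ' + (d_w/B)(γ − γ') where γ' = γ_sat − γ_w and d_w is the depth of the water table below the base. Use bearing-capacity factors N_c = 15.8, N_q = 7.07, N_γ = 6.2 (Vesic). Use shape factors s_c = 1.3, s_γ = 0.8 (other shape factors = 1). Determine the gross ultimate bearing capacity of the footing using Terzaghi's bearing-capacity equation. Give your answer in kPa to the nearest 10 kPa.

q_ult ≈ 820 kPa

Effective surcharge at the founding depth q = γ·D_f = 15.6 × 1.57 = 24.492 kPa.
With d_w = 3.2 m < B, γ̄ = 7.69 + (3.2/4.11) × (15.6 − 7.69) = 13.849 kN/m³.
q_ult = c·N_c·s_c + q·N_q + 0.5·γ·B·N_γ·s_γ
     = 24.7 × 15.8 × 1.3 + 24.492 × 7.07 + 0.5 × 13.849 × 4.11 × 6.2 × 0.8
     = 507.34 + 173.16 + 141.16 = 821.65 kPa.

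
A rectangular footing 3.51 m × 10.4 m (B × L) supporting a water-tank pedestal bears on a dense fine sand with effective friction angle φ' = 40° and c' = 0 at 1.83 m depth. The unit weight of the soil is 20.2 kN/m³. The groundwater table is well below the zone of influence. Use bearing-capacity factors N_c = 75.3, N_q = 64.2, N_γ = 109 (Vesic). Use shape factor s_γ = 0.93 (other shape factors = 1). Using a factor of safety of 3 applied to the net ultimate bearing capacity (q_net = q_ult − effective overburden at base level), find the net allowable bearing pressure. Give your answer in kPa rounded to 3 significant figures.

q = γ·D_f = 20.2 × 1.83 = 36.966 kPa.
q·N_q = 36.966 × 64.2 = 2373.2 kPa
0.5·γ·B·N_γ·s_γ = 0.5 × 20.2 × 3.51 × 109 × 0.93 = 3593.7 kPa
q_ult = 2373.2 + 3593.7 = 5966.9 kPa.
Net ultimate: q_net = 5966.9 − 36.966 = 5929.9 kPa.
q_all(net) = 5929.9 / 3 = 1976.6 kPa.

q_all(net) ≈ 1980 kPa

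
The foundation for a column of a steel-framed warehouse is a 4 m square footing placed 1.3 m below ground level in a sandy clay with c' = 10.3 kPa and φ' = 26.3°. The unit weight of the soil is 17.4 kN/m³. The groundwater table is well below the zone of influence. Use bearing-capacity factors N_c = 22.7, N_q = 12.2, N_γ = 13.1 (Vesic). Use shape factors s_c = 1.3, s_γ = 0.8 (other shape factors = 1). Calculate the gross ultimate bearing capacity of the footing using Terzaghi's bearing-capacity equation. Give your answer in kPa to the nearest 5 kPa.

q_ult ≈ 945 kPa

q = γ·D_f = 17.4 × 1.3 = 22.62 kPa.
c·N_c·s_c = 10.3 × 22.7 × 1.3 = 303.95 kPa
q·N_q = 22.62 × 12.2 = 275.96 kPa
0.5·γ·B·N_γ·s_γ = 0.5 × 17.4 × 4 × 13.1 × 0.8 = 364.7 kPa
q_ult = 303.95 + 275.96 + 364.7 = 944.62 kPa.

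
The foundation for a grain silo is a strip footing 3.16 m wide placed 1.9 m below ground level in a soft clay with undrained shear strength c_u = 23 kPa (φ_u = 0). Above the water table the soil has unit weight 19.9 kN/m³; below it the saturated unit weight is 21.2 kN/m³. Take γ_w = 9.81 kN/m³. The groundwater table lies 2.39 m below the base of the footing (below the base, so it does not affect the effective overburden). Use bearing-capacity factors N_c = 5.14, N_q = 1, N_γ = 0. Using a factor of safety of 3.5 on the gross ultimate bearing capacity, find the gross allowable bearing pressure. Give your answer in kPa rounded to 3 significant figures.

Overburden at base level: q = 19.9 × 1.9 = 37.81 kPa.
Cohesion term c·N_c = 23 × 5.14 = 118.22 kPa; surcharge term q·N_q = 37.81 × 1 = 37.81 kPa.
q_ult = 118.22 + 37.81 = 156.03 kPa.
q_all = 156.03 / 3.5 = 44.58 kPa.

q_all ≈ 44.6 kPa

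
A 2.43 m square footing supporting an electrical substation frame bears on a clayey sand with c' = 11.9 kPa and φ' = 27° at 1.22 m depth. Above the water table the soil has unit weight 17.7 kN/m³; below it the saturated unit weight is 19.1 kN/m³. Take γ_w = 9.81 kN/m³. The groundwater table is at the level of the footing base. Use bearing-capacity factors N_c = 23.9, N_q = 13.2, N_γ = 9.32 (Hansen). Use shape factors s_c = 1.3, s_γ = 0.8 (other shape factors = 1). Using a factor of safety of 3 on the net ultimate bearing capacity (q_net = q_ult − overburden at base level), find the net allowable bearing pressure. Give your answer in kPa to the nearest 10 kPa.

q = γ·D_f = 17.7 × 1.22 = 21.594 kPa.
For the ½γBN_γ term take γ' = 19.1 − 9.81 = 9.29 kN/m³ (soil below base is submerged).
c·N_c·s_c = 11.9 × 23.9 × 1.3 = 369.73 kPa
q·N_q = 21.594 × 13.2 = 285.04 kPa
0.5·γ·B·N_γ·s_γ = 0.5 × 9.29 × 2.43 × 9.32 × 0.8 = 84.158 kPa
q_ult = 369.73 + 285.04 + 84.158 = 738.93 kPa.
q_net = 738.93 − 21.594 = 717.34 kPa.
q_all(net) = 717.34 / 3 = 239.11 kPa.

q_all(net) ≈ 240 kPa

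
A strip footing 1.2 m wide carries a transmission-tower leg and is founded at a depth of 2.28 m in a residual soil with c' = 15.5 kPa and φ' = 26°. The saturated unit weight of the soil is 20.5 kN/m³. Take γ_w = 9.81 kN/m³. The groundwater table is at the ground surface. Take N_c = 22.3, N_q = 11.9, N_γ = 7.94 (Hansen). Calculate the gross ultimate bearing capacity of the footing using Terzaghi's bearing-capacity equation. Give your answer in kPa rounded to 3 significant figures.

With the water table at the surface the whole profile is submerged: γ' = 20.5 − 9.81 = 10.69 kN/m³, so q = γ'·D_f = 24.373 kPa; the same γ' applies in the ½γBN_γ term.
q_ult = c·N_c + q·N_q + 0.5·γ·B·N_γ
     = 15.5 × 22.3 + 24.373 × 11.9 + 0.5 × 10.69 × 1.2 × 7.94
     = 345.65 + 290.04 + 50.927 = 686.62 kPa.

q_ult ≈ 687 kPa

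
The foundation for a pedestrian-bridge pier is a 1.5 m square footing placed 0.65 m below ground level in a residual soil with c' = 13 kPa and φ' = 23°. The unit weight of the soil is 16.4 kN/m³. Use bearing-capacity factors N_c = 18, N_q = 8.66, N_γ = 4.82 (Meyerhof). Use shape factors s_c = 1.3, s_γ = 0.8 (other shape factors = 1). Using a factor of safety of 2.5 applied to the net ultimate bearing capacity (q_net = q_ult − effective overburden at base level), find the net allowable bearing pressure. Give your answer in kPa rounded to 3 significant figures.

q_all(net) ≈ 173 kPa

q = γ·D_f = 16.4 × 0.65 = 10.66 kPa.
c·N_c·s_c = 13 × 18 × 1.3 = 304.2 kPa
q·N_q = 10.66 × 8.66 = 92.316 kPa
0.5·γ·B·N_γ·s_γ = 0.5 × 16.4 × 1.5 × 4.82 × 0.8 = 47.429 kPa
q_ult = 304.2 + 92.316 + 47.429 = 443.94 kPa.
Net ultimate: q_net = 443.94 − 10.66 = 433.28 kPa.
q_all(net) = 433.28 / 2.5 = 173.31 kPa.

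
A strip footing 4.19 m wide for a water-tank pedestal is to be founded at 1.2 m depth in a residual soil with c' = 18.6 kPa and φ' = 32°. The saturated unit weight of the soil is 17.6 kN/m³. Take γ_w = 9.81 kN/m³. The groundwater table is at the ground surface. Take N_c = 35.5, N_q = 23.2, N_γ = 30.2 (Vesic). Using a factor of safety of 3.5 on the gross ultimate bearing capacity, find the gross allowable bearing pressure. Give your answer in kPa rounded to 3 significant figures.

Water table at ground surface, so effective unit weight γ' = 17.6 − 9.81 = 7.79 kN/m³ is used throughout; overburden q = 7.79 × 1.2 = 9.348 kPa; the same γ' applies in the ½γBN_γ term.
Cohesion term c·N_c = 18.6 × 35.5 = 660.3 kPa; surcharge term q·N_q = 9.348 × 23.2 = 216.87 kPa; self-weight term 0.5·γ·B·N_γ = 0.5 × 7.79 × 4.19 × 30.2 = 492.87 kPa.
q_ult = 660.3 + 216.87 + 492.87 = 1370 kPa.
q_all = 1370 / 3.5 = 391.44 kPa.

q_all ≈ 391 kPa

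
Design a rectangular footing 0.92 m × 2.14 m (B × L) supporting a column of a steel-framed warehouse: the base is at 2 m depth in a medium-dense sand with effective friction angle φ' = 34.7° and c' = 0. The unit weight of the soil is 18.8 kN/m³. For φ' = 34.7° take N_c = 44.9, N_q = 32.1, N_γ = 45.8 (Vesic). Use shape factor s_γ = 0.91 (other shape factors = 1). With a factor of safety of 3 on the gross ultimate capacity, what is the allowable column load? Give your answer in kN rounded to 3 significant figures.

Effective surcharge at the founding depth q = γ·D_f = 18.8 × 2 = 37.6 kPa.
q_ult = q·N_q + 0.5·γ·B·N_γ·s_γ
     = 37.6 × 32.1 + 0.5 × 18.8 × 0.92 × 45.8 × 0.91
     = 1207 + 360.43 = 1567.4 kPa.
Gross allowable pressure q_all = 1567.4 / 3 = 522.46 kPa.
Footing area = 1.9688 m², so allowable column load = 522.46 × 1.9688 = 1028.6 kN.

P_all ≈ 1030 kN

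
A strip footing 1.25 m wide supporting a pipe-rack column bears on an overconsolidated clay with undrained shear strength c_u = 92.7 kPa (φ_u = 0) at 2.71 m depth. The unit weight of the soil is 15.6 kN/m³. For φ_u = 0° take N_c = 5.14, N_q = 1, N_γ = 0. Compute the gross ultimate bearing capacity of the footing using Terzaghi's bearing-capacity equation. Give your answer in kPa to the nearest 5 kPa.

q_ult ≈ 520 kPa

Effective surcharge at the founding depth q = γ·D_f = 15.6 × 2.71 = 42.276 kPa.
q_ult = c·N_c + q·N_q
     = 92.7 × 5.14 + 42.276 × 1
     = 476.48 + 42.276 = 518.75 kPa.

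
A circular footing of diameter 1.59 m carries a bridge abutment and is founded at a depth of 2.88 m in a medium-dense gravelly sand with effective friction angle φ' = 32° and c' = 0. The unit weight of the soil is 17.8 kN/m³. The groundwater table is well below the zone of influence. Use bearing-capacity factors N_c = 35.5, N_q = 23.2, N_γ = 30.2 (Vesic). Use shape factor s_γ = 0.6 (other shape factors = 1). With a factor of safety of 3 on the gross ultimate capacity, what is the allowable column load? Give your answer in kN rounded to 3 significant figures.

P_all ≈ 957 kN

Effective surcharge at the founding depth q = γ·D_f = 17.8 × 2.88 = 51.264 kPa.
q_ult = q·N_q + 0.5·γ·B·N_γ·s_γ
     = 51.264 × 23.2 + 0.5 × 17.8 × 1.59 × 30.2 × 0.6
     = 1189.3 + 256.42 = 1445.7 kPa.
Gross allowable pressure q_all = 1445.7 / 3 = 481.91 kPa.
Footing area = 1.9856 m², so allowable column load = 481.91 × 1.9856 = 956.89 kN.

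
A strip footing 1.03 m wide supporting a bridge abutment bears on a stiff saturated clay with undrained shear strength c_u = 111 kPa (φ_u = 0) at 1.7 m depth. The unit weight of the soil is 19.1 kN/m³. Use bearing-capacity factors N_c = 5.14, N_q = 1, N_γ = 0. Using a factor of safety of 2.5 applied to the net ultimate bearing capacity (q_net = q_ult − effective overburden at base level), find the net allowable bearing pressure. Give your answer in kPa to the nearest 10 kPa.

q_all(net) ≈ 230 kPa

q = γ·D_f = 19.1 × 1.7 = 32.47 kPa.
c·N_c = 111 × 5.14 = 570.54 kPa
q·N_q = 32.47 × 1 = 32.47 kPa
q_ult = 570.54 + 32.47 = 603.01 kPa.
Net ultimate: q_net = 603.01 − 32.47 = 570.54 kPa.
q_all(net) = 570.54 / 2.5 = 228.22 kPa.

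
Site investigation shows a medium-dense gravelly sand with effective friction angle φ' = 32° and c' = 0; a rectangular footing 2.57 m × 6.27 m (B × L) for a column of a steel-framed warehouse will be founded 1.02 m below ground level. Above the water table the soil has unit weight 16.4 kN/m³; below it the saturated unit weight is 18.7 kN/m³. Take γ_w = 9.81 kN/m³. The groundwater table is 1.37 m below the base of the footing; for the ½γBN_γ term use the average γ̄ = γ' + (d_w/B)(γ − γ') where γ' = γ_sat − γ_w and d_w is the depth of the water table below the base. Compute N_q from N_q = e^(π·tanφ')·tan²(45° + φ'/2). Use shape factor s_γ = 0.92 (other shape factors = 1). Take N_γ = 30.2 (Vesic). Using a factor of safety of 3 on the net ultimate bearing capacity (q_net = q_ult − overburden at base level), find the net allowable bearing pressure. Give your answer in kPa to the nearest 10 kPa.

q_all(net) ≈ 280 kPa

N_q = e^(π·tan32°)·tan²(61°) = 23.18.
q = γ·D_f = 16.4 × 1.02 = 16.728 kPa.
γ' = 8.89 kN/m³; averaging over the depth B below the base, γ̄ = γ' + (d_w/B)(γ − γ') = 12.893 kN/m³.
q·N_q = 16.728 × 23.177 = 387.7 kPa
0.5·γ·B·N_γ·s_γ = 0.5 × 12.893 × 2.57 × 30.2 × 0.92 = 460.33 kPa
q_ult = 387.7 + 460.33 = 848.03 kPa.
q_net = 848.03 − 16.728 = 831.3 kPa.
q_all(net) = 831.3 / 3 = 277.1 kPa.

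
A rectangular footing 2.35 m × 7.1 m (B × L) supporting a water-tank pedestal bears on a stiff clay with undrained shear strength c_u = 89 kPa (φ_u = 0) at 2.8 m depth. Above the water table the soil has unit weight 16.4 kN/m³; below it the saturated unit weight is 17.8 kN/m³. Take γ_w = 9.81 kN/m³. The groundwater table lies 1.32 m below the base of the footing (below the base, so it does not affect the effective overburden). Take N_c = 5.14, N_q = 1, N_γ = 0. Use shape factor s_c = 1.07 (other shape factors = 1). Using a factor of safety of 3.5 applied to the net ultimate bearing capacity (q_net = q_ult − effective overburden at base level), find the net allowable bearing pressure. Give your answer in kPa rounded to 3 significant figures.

q = γ·D_f = 16.4 × 2.8 = 45.92 kPa.
c·N_c·s_c = 89 × 5.14 × 1.07 = 489.48 kPa
q·N_q = 45.92 × 1 = 45.92 kPa
q_ult = 489.48 + 45.92 = 535.4 kPa.
Net ultimate: q_net = 535.4 − 45.92 = 489.48 kPa.
q_all(net) = 489.48 / 3.5 = 139.85 kPa.

q_all(net) ≈ 140 kPa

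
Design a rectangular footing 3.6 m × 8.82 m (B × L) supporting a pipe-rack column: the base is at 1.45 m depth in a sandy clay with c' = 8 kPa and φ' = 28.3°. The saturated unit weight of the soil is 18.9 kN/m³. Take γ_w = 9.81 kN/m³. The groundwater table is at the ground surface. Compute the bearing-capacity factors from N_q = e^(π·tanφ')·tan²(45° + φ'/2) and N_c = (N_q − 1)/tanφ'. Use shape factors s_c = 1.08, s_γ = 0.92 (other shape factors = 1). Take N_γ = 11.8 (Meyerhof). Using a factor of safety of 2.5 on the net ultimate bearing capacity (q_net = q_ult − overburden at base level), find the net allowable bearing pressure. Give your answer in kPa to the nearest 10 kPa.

N_q = e^(π·tan28.3°)·tan²(59.15°) = 15.21; N_c = (N_q − 1)/tanφ' = 26.4.
Water table at ground surface, so effective unit weight γ' = 18.9 − 9.81 = 9.09 kN/m³ is used throughout; overburden q = 9.09 × 1.45 = 13.18 kPa; the same γ' applies in the ½γBN_γ term.
Cohesion term c·N_c·s_c = 8 × 26.399 × 1.08 = 228.09 kPa; surcharge term q·N_q = 13.18 × 15.214 = 200.53 kPa; self-weight term 0.5·γ·B·N_γ·s_γ = 0.5 × 9.09 × 3.6 × 11.8 × 0.92 = 177.63 kPa.
q_ult = 228.09 + 200.53 + 177.63 = 606.24 kPa.
q_net = 606.24 − 13.18 = 593.06 kPa.
q_all(net) = 593.06 / 2.5 = 237.23 kPa.

q_all(net) ≈ 240 kPa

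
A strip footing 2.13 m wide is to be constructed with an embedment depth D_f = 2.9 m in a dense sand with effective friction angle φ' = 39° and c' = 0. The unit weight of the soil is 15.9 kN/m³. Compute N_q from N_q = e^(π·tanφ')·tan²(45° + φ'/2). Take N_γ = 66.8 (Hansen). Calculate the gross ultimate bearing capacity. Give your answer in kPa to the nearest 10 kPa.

q_ult ≈ 3710 kPa

tan39° = 0.8098, so N_q = e^(π×0.8098)·tan²(64.5°) = 12.731 × 4.395 = 55.96.
Effective surcharge at the founding depth q = γ·D_f = 15.9 × 2.9 = 46.11 kPa.
q_ult = q·N_q + 0.5·γ·B·N_γ
     = 46.11 × 55.957 + 0.5 × 15.9 × 2.13 × 66.8
     = 2580.2 + 1131.2 = 3711.4 kPa.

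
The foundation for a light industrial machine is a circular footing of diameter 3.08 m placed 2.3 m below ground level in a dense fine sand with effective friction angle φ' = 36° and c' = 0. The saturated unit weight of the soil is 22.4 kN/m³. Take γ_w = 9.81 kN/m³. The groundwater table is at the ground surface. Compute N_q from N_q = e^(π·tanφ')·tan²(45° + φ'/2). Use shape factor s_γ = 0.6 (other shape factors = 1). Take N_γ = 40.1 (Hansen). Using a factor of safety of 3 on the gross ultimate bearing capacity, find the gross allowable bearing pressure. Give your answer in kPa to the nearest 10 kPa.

N_q = e^(π·tan36°)·tan²(63°) = 37.75.
With the water table at the surface the whole profile is submerged: γ' = 22.4 − 9.81 = 12.59 kN/m³, so q = γ'·D_f = 28.957 kPa; the same γ' applies in the ½γBN_γ term.
q_ult = q·N_q + 0.5·γ·B·N_γ·s_γ
     = 28.957 × 37.752 + 0.5 × 12.59 × 3.08 × 40.1 × 0.6
     = 1093.2 + 466.49 = 1559.7 kPa.
q_all = 1559.7 / 3 = 519.9 kPa.

q_all ≈ 520 kPa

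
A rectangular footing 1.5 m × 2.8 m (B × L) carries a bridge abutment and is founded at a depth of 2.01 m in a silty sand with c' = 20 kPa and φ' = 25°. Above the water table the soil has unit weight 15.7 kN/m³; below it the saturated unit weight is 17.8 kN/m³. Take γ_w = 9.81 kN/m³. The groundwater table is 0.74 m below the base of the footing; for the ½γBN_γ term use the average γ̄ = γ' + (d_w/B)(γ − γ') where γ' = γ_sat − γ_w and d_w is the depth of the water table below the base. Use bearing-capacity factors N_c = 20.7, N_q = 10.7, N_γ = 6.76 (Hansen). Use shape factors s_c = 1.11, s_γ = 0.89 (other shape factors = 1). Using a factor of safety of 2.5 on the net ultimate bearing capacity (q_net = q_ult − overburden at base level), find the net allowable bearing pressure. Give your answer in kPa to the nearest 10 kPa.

q_all(net) ≈ 330 kPa

Overburden at base level: q = 15.7 × 2.01 = 31.557 kPa.
The water table is 0.74 m below the base (< B = 1.5 m), so the ½γBN_γ term uses γ̄ = γ' + (d_w/B)(γ − γ') = 7.99 + (0.74/1.5)(15.7 − 7.99) = 11.794 kN/m³.
Cohesion term c·N_c·s_c = 20 × 20.7 × 1.11 = 459.54 kPa; surcharge term q·N_q = 31.557 × 10.7 = 337.66 kPa; self-weight term 0.5·γ·B·N_γ·s_γ = 0.5 × 11.794 × 1.5 × 6.76 × 0.89 = 53.216 kPa.
q_ult = 459.54 + 337.66 + 53.216 = 850.42 kPa.
q_net = 850.42 − 31.557 = 818.86 kPa.
q_all(net) = 818.86 / 2.5 = 327.54 kPa.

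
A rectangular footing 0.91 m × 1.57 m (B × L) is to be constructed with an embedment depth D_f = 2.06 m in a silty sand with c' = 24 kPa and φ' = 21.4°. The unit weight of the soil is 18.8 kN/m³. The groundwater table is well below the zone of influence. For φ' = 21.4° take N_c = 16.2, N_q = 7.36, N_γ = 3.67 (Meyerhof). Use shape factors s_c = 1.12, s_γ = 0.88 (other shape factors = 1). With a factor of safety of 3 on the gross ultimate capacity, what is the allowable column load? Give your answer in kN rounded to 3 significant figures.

P_all ≈ 356 kN

q = γ·D_f = 18.8 × 2.06 = 38.728 kPa.
c·N_c·s_c = 24 × 16.2 × 1.12 = 435.46 kPa
q·N_q = 38.728 × 7.36 = 285.04 kPa
0.5·γ·B·N_γ·s_γ = 0.5 × 18.8 × 0.91 × 3.67 × 0.88 = 27.626 kPa
q_ult = 435.46 + 285.04 + 27.626 = 748.12 kPa.
Gross allowable pressure q_all = 748.12 / 3 = 249.37 kPa.
Footing area = 1.4287 m², so allowable column load = 249.37 × 1.4287 = 356.28 kN.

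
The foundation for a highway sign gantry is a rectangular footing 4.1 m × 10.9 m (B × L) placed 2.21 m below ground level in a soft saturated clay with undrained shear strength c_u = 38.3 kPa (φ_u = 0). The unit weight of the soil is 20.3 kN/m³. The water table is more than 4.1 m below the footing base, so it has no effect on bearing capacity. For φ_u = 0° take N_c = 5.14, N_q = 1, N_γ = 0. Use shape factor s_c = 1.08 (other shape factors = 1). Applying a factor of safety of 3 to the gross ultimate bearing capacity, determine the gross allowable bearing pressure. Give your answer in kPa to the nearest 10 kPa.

Overburden at base level: q = 20.3 × 2.21 = 44.863 kPa.
Cohesion term c·N_c·s_c = 38.3 × 5.14 × 1.08 = 212.61 kPa; surcharge term q·N_q = 44.863 × 1 = 44.863 kPa.
q_ult = 212.61 + 44.863 = 257.47 kPa.
q_all = q_ult / FS = 257.47 / 3 = 85.825 kPa.

q_all ≈ 90 kPa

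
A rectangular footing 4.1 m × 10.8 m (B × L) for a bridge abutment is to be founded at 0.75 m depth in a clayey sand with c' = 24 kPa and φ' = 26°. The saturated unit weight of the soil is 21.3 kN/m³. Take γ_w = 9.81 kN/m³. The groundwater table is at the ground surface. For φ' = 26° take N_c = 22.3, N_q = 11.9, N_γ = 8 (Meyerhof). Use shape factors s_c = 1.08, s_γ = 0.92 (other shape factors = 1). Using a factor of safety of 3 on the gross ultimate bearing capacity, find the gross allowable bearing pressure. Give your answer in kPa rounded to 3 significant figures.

q_all ≈ 285 kPa

With the water table at the surface the whole profile is submerged: γ' = 21.3 − 9.81 = 11.49 kN/m³, so q = γ'·D_f = 8.6175 kPa; the same γ' applies in the ½γBN_γ term.
q_ult = c·N_c·s_c + q·N_q + 0.5·γ·B·N_γ·s_γ
     = 24 × 22.3 × 1.08 + 8.6175 × 11.9 + 0.5 × 11.49 × 4.1 × 8 × 0.92
     = 578.02 + 102.55 + 173.36 = 853.93 kPa.
q_all = 853.93 / 3 = 284.64 kPa.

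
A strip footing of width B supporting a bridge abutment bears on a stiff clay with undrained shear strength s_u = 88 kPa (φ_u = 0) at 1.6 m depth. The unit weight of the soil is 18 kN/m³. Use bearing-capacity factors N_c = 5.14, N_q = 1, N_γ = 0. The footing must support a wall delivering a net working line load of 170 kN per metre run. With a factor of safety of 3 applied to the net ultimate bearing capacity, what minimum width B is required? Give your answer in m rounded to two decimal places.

q = γ·D_f = 18 × 1.6 = 28.8 kPa.
c·N_c = 88 × 5.14 = 452.32 kPa
q·N_q = 28.8 × 1 = 28.8 kPa
q_ult = 452.32 + 28.8 = 481.12 kPa.
For φ = 0 the ½γBN_γ term vanishes, so q_ult is independent of B. q_net = 481.12 − 28.8 = 452.32 kPa; q_all(net) = 452.32/3 = 150.77 kPa.
Required width B = w / q_all(net) = 170 / 150.77 = 1.128 m.

B = 1.13 m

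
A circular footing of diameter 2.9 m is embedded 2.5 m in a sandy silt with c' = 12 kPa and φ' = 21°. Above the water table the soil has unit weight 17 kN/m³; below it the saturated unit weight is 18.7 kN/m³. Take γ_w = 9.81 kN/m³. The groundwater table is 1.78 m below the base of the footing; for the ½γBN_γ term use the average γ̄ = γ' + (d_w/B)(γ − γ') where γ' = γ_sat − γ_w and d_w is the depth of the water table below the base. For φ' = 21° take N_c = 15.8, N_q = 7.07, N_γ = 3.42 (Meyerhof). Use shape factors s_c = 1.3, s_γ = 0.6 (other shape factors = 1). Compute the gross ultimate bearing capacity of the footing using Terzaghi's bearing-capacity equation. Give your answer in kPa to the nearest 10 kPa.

q = γ·D_f = 17 × 2.5 = 42.5 kPa.
γ' = 8.89 kN/m³; averaging over the depth B below the base, γ̄ = γ' + (d_w/B)(γ − γ') = 13.868 kN/m³.
c·N_c·s_c = 12 × 15.8 × 1.3 = 246.48 kPa
q·N_q = 42.5 × 7.07 = 300.48 kPa
0.5·γ·B·N_γ·s_γ = 0.5 × 13.868 × 2.9 × 3.42 × 0.6 = 41.262 kPa
q_ult = 246.48 + 300.48 + 41.262 = 588.22 kPa.

q_ult ≈ 590 kPa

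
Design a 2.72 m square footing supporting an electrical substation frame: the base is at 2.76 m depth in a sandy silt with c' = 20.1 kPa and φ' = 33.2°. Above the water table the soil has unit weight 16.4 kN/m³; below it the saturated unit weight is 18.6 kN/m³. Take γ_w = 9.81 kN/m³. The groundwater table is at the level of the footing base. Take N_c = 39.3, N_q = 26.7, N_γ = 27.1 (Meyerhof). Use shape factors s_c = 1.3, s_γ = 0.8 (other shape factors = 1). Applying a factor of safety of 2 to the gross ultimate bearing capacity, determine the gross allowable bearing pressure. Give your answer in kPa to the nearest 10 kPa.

q_all ≈ 1250 kPa

Overburden at base level: q = 16.4 × 2.76 = 45.264 kPa.
Below the base the soil is submerged, so the ½γBN_γ term uses γ' = 18.6 − 9.81 = 8.79 kN/m³.
Cohesion term c·N_c·s_c = 20.1 × 39.3 × 1.3 = 1026.9 kPa; surcharge term q·N_q = 45.264 × 26.7 = 1208.5 kPa; self-weight term 0.5·γ·B·N_γ·s_γ = 0.5 × 8.79 × 2.72 × 27.1 × 0.8 = 259.17 kPa.
q_ult = 1026.9 + 1208.5 + 259.17 = 2494.6 kPa.
q_all = q_ult / FS = 2494.6 / 2 = 1247.3 kPa.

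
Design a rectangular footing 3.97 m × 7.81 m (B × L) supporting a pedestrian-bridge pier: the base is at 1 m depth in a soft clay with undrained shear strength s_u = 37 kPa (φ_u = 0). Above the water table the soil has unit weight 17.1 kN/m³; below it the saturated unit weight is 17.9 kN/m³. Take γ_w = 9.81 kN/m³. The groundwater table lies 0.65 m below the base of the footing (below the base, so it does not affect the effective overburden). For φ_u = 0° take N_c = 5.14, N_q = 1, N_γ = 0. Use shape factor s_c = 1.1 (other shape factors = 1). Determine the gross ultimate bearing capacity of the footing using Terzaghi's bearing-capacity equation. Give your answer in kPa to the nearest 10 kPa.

q = γ·D_f = 17.1 × 1 = 17.1 kPa.
c·N_c·s_c = 37 × 5.14 × 1.1 = 209.2 kPa
q·N_q = 17.1 × 1 = 17.1 kPa
q_ult = 209.2 + 17.1 = 226.3 kPa.

q_ult ≈ 230 kPa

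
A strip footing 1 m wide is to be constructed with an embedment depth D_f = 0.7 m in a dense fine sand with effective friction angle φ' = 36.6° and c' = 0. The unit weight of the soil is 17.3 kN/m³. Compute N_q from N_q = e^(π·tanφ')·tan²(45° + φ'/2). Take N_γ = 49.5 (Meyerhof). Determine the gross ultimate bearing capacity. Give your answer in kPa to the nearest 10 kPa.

q_ult ≈ 920 kPa

tan36.6° = 0.7427, so N_q = e^(π×0.7427)·tan²(63.3°) = 10.31 × 3.953 = 40.76.
Overburden at base level: q = 17.3 × 0.7 = 12.11 kPa.
Surcharge term q·N_q = 12.11 × 40.76 = 493.6 kPa; self-weight term 0.5·γ·B·N_γ = 0.5 × 17.3 × 1 × 49.5 = 428.18 kPa.
q_ult = 493.6 + 428.18 = 921.77 kPa.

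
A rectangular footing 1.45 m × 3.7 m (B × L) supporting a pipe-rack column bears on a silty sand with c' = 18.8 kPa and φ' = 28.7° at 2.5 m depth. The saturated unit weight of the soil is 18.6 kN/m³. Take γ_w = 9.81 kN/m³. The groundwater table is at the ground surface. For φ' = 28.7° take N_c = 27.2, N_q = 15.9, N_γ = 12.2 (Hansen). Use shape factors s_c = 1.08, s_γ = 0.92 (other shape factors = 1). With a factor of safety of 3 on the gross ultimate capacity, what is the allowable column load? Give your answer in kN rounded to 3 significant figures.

With the water table at the surface the whole profile is submerged: γ' = 18.6 − 9.81 = 8.79 kN/m³, so q = γ'·D_f = 21.975 kPa; the same γ' applies in the ½γBN_γ term.
q_ult = c·N_c·s_c + q·N_q + 0.5·γ·B·N_γ·s_γ
     = 18.8 × 27.2 × 1.08 + 21.975 × 15.9 + 0.5 × 8.79 × 1.45 × 12.2 × 0.92
     = 552.27 + 349.4 + 71.528 = 973.2 kPa.
Gross allowable pressure q_all = 973.2 / 3 = 324.4 kPa.
Footing area = 5.365 m², so allowable column load = 324.4 × 5.365 = 1740.4 kN.

P_all ≈ 1740 kN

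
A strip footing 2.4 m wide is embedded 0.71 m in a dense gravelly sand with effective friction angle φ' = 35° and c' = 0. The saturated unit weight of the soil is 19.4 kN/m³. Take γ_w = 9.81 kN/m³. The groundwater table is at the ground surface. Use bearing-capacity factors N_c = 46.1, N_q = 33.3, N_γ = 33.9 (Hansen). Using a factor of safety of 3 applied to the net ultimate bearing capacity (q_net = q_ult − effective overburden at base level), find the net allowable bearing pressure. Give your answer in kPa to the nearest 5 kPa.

With the water table at the surface the whole profile is submerged: γ' = 19.4 − 9.81 = 9.59 kN/m³, so q = γ'·D_f = 6.8089 kPa; the same γ' applies in the ½γBN_γ term.
q_ult = q·N_q + 0.5·γ·B·N_γ
     = 6.8089 × 33.3 + 0.5 × 9.59 × 2.4 × 33.9
     = 226.74 + 390.12 = 616.86 kPa.
Net ultimate: q_net = 616.86 − 6.8089 = 610.05 kPa.
q_all(net) = 610.05 / 3 = 203.35 kPa.

q_all(net) ≈ 205 kPa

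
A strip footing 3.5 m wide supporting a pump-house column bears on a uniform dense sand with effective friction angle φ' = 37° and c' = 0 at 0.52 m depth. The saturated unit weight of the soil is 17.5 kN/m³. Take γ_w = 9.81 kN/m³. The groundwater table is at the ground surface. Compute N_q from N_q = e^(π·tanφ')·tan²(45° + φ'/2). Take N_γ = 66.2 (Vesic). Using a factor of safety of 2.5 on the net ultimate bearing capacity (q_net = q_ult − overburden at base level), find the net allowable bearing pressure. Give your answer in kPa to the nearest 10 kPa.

q_all(net) ≈ 420 kPa

N_q = e^(π·tan37°)·tan²(63.5°) = 42.92.
γ' = 17.5 − 9.81 = 7.69 kN/m³ (submerged throughout). q = 7.69 × 0.52 = 3.9988 kPa; the same γ' applies in the ½γBN_γ term.
q·N_q = 3.9988 × 42.92 = 171.63 kPa
0.5·γ·B·N_γ = 0.5 × 7.69 × 3.5 × 66.2 = 890.89 kPa
q_ult = 171.63 + 890.89 = 1062.5 kPa.
q_net = 1062.5 − 3.9988 = 1058.5 kPa.
q_all(net) = 1058.5 / 2.5 = 423.41 kPa.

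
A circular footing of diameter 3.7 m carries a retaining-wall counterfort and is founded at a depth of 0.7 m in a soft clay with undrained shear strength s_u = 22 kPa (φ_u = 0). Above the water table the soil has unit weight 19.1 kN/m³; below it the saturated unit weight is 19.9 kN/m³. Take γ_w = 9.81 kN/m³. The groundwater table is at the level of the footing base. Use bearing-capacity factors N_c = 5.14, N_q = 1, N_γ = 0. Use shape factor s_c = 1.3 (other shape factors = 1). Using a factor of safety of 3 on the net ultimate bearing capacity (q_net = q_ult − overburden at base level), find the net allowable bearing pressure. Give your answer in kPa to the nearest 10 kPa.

q = γ·D_f = 19.1 × 0.7 = 13.37 kPa.
c·N_c·s_c = 22 × 5.14 × 1.3 = 147 kPa
q·N_q = 13.37 × 1 = 13.37 kPa
q_ult = 147 + 13.37 = 160.37 kPa.
q_net = 160.37 − 13.37 = 147 kPa.
q_all(net) = 147 / 3 = 49.001 kPa.

q_all(net) ≈ 50 kPa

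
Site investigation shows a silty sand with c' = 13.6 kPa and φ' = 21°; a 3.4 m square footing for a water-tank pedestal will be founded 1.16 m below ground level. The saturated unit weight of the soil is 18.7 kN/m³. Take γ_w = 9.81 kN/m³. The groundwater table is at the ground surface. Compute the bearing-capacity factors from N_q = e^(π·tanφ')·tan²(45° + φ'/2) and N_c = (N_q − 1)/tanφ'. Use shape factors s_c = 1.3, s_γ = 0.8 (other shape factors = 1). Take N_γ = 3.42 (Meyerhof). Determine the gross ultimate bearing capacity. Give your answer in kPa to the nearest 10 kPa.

tan21° = 0.3839, so N_q = e^(π×0.3839)·tan²(55.5°) = 3.34 × 2.117 = 7.07.
N_c = (7.07 − 1)/tan21° = 15.81.
γ' = 18.7 − 9.81 = 8.89 kN/m³ (submerged throughout). q = 8.89 × 1.16 = 10.312 kPa; the same γ' applies in the ½γBN_γ term.
c·N_c·s_c = 13.6 × 15.815 × 1.3 = 279.61 kPa
q·N_q = 10.312 × 7.0708 = 72.917 kPa
0.5·γ·B·N_γ·s_γ = 0.5 × 8.89 × 3.4 × 3.42 × 0.8 = 41.349 kPa
q_ult = 279.61 + 72.917 + 41.349 = 393.87 kPa.

q_ult ≈ 390 kPa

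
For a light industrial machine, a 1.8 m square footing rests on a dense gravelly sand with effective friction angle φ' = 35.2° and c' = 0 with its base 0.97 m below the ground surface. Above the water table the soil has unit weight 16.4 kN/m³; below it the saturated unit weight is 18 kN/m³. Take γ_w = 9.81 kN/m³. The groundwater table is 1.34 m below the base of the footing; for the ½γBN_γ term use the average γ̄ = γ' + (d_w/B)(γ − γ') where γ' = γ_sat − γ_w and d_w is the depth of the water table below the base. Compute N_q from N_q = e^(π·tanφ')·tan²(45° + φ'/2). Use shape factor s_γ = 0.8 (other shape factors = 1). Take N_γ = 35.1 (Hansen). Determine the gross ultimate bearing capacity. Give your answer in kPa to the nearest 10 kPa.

q_ult ≈ 900 kPa

tan35.2° = 0.7054, so N_q = e^(π×0.7054)·tan²(62.6°) = 9.172 × 3.722 = 34.14.
Effective surcharge at the founding depth q = γ·D_f = 16.4 × 0.97 = 15.908 kPa.
With d_w = 1.34 m < B, γ̄ = 8.19 + (1.34/1.8) × (16.4 − 8.19) = 14.302 kN/m³.
q_ult = q·N_q + 0.5·γ·B·N_γ·s_γ
     = 15.908 × 34.136 + 0.5 × 14.302 × 1.8 × 35.1 × 0.8
     = 543.04 + 361.44 = 904.47 kPa.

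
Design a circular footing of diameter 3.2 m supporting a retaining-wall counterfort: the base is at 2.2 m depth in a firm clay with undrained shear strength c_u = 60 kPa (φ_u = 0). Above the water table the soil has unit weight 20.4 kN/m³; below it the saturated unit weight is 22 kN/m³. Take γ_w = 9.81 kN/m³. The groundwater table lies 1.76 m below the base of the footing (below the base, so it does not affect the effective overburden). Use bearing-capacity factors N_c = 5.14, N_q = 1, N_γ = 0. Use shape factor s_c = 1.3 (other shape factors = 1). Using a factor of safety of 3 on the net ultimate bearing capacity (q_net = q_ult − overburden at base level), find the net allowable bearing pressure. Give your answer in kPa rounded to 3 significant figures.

Overburden at base level: q = 20.4 × 2.2 = 44.88 kPa.
Cohesion term c·N_c·s_c = 60 × 5.14 × 1.3 = 400.92 kPa; surcharge term q·N_q = 44.88 × 1 = 44.88 kPa.
q_ult = 400.92 + 44.88 = 445.8 kPa.
q_net = 445.8 − 44.88 = 400.92 kPa.
q_all(net) = 400.92 / 3 = 133.64 kPa.

q_all(net) ≈ 134 kPa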